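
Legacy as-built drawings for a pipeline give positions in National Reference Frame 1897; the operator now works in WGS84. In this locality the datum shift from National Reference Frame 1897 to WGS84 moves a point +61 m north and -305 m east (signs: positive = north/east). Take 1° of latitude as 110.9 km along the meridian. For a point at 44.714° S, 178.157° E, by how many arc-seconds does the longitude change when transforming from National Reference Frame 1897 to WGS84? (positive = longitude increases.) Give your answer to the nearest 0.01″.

At latitude -44.714°, cos φ = 0.710628.
1° of longitude at this latitude = 110.9 × cos φ = 78.81 km, so Δλ = -305.0 / 78808.6 = -0.0038701° = -13.932″.

Δλ = -13.93″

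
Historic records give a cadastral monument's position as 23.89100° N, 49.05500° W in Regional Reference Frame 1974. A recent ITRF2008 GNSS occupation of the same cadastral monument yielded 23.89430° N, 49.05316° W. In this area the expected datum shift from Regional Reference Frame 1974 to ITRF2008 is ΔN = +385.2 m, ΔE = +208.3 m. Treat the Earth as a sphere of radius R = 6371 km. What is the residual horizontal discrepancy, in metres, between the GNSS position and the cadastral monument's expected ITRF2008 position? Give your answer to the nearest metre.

Observed coordinate differences: Δφ = +0.00330°, Δλ = +0.00184°.
Converting to metres (1° lat = 111195 m, cos φ = 0.914318): observed ΔN = 366.9 m, observed ΔE = 187.1 m.
Subtracting the expected shift leaves a residual of 366.9 − (385.2) = -18.3 m north and 187.1 − (208.3) = -21.2 m east.
Residual distance = √((-18.3)² + (-21.2)²) = 28.0 m.

28 m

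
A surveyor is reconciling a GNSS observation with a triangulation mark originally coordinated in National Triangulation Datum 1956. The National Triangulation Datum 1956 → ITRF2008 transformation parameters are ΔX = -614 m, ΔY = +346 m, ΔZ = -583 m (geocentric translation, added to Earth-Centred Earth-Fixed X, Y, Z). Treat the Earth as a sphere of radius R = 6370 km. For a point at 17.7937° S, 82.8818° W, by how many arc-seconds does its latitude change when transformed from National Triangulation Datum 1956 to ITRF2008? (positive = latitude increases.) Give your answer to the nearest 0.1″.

sin φ = -0.305591, cos φ = 0.952163, sin λ = -0.992293, cos λ = 0.123917.
North component: ΔN = −sin φ cos λ·ΔX − sin φ sin λ·ΔY + cos φ·ΔZ = −(-0.305591)(0.123917)(-614) − (-0.305591)(-0.992293)(346) + (0.952163)(-583) = -683.28 m.
1° of latitude spans πR/180 = 111177 m, so Δφ = -683.28 / 111177 × 3600 = -22.125″.

Δφ = -22.1″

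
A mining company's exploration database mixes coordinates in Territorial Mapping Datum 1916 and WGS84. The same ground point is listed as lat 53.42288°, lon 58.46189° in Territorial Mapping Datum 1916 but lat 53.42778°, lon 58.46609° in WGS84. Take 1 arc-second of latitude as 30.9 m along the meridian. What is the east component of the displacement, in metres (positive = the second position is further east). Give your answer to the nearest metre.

ΔE = 278 m

Δφ = 53.42778° − 53.42288° = +0.00490°; Δλ = 58.46609° − 58.46189° = +0.00420°.
1° of latitude = 3600 × 30.90 = 111240 m.
ΔN = Δφ × 111240 = 545.1 m; ΔE = Δλ × 111240 × cos(53.42288°) = +0.00420 × 111240 × 0.595904 = 278.4 m.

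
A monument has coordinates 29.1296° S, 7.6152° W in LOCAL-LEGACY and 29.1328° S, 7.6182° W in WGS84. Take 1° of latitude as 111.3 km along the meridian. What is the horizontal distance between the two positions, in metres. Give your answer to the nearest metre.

460 m

Δφ = -29.1328° − -29.1296° = -0.0032°; Δλ = -7.6182° − -7.6152° = -0.0030°.
ΔN = Δφ × 111300 = -356.2 m; ΔE = Δλ × 111300 × cos(-29.1296°) = -0.0030 × 111300 × 0.873521 = -291.7 m.
Distance = √(ΔE² + ΔN²) = √((-291.7)² + (-356.2)²) = 460.3 m.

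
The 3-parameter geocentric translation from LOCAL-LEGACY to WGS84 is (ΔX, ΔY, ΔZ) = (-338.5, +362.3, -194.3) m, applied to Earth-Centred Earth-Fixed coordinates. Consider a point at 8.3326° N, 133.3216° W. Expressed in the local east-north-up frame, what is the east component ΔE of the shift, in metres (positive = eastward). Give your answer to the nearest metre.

ΔE = -495 m

The local east axis at (φ, λ) is (−sin λ, cos λ, 0), so ΔE = −sin(-133.3216°)·(-338.5) + cos(-133.3216°)·362.3 = -494.83 m.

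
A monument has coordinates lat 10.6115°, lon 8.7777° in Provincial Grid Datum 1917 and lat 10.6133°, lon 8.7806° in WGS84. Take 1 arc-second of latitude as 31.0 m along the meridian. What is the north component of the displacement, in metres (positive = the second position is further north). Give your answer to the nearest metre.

Δφ = 10.6133° − 10.6115° = +0.0018°; Δλ = 8.7806° − 8.7777° = +0.0029°.
1° of latitude = 3600 × 31.00 = 111600 m.
ΔN = Δφ × 111600 = 200.9 m; ΔE = Δλ × 111600 × cos(10.6115°) = +0.0029 × 111600 × 0.982898 = 318.1 m.

ΔN = 201 m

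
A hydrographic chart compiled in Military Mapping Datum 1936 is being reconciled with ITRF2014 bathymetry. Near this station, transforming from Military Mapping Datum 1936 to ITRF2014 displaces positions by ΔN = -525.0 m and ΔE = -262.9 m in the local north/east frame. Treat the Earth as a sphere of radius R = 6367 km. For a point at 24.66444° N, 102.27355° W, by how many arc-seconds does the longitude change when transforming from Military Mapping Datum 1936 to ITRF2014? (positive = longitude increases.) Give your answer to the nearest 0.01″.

At latitude 24.66444°, cos φ = 0.908767.
One radian of longitude at latitude φ spans R cos φ, so Δλ = ΔE / (R cos φ) = -262.9 / (6367000 × 0.908767) = -4.5436e-05 rad = -9.372″.

Δλ = -9.37″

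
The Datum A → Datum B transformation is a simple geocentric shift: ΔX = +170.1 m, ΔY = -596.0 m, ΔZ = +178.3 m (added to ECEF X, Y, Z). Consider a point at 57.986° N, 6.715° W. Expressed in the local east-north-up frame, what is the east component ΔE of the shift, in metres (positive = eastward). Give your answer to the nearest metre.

ΔE = -572 m

At φ = 57.986°, λ = -6.715°: sin φ = 0.847919, cos φ = 0.530126, sin λ = -0.116931, cos λ = 0.993140.
ΔE = −sin λ·ΔX + cos λ·ΔY = −(-0.116931)·(170.1) + (0.993140)·(-596.0) = -572.02 m.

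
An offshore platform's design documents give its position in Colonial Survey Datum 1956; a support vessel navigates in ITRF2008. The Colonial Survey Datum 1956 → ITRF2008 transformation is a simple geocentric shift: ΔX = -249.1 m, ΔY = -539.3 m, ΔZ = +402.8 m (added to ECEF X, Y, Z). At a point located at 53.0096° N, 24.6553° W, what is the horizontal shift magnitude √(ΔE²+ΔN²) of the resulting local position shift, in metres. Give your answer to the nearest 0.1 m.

The local east axis at (φ, λ) is (−sin λ, cos λ, 0), so ΔE = −sin(-24.6553°)·(-249.1) + cos(-24.6553°)·(-539.3) = -594.05 m.
The local north axis is (−sin φ cos λ, −sin φ sin λ, cos φ), giving ΔN = 180.826 − 179.694 + 242.357 = 243.49 m.
Horizontal magnitude = √(ΔE² + ΔN²) = √((-594.05)² + 243.49²) = 642.01 m.

642.0 m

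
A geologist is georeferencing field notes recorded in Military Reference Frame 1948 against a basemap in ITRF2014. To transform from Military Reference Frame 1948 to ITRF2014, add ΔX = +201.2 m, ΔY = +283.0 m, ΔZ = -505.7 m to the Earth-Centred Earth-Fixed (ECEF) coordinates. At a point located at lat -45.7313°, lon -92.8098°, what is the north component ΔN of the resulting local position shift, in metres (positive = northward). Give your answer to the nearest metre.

ΔN = -562 m

At φ = -45.7313°, λ = -92.8098°: sin φ = -0.716074, cos φ = 0.698024, sin λ = -0.998798, cos λ = -0.049021.
ΔN = −sin φ cos λ·ΔX − sin φ sin λ·ΔY + cos φ·ΔZ = −(-0.716074)(-0.049021)(201.2) − (-0.716074)(-0.998798)(283.0) + (0.698024)(-505.7) = -562.46 m.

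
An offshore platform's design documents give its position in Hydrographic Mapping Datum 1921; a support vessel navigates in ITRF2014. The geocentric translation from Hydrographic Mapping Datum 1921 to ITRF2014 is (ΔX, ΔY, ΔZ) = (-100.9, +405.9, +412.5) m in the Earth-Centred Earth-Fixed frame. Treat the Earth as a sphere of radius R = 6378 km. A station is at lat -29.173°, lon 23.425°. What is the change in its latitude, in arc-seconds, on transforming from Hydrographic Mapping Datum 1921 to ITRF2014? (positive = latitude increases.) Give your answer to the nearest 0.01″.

Δφ = 12.73″

sin φ = -0.487448, cos φ = 0.873152, sin λ = 0.397548, cos λ = 0.917581.
North component: ΔN = −sin φ cos λ·ΔX − sin φ sin λ·ΔY + cos φ·ΔZ = −(-0.487448)(0.917581)(-100.9) − (-0.487448)(0.397548)(405.9) + (0.873152)(412.5) = 393.70 m.
1° of latitude spans πR/180 = 111317 m, so Δφ = 393.70 / 111317 × 3600 = 12.732″.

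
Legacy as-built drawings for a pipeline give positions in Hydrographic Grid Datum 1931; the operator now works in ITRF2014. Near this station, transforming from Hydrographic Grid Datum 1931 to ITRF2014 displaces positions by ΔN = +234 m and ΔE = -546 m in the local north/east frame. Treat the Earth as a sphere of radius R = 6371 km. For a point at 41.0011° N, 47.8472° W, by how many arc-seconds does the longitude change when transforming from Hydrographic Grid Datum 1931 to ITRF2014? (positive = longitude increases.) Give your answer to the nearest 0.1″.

At latitude 41.0011°, cos φ = 0.754697.
One radian of longitude at latitude φ spans R cos φ, so Δλ = ΔE / (R cos φ) = -546.0 / (6371000 × 0.754697) = -1.1356e-04 rad = -23.423″.

Δλ = -23.4″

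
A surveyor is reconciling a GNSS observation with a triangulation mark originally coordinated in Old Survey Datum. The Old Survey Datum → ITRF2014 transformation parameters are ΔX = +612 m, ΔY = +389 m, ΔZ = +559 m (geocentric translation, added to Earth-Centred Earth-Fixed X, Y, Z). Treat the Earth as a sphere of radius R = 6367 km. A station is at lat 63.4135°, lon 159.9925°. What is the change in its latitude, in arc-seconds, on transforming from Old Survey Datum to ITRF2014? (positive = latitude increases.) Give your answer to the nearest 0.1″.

Δφ = 20.9″

sin φ = 0.894260, cos φ = 0.447548, sin λ = 0.342143, cos λ = -0.939648.
North component: ΔN = −sin φ cos λ·ΔX − sin φ sin λ·ΔY + cos φ·ΔZ = −(0.894260)(-0.939648)(612) − (0.894260)(0.342143)(389) + (0.447548)(559) = 645.42 m.
1° of latitude spans πR/180 = 111125 m, so Δφ = 645.42 / 111125 × 3600 = 20.909″.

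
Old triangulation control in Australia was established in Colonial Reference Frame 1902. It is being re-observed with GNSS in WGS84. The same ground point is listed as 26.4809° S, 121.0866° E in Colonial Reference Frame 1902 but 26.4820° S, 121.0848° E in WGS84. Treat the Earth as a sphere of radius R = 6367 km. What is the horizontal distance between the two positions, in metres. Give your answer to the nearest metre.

217 m

Δφ = -26.4820° − -26.4809° = -0.0011°; Δλ = 121.0848° − 121.0866° = -0.0018°.
1° along a meridian = πR/180 = 111125 m.
ΔN = Δφ × 111125 = -122.2 m; ΔE = Δλ × 111125 × cos(-26.4809°) = -0.0018 × 111125 × 0.895083 = -179.0 m.
Distance = √(ΔE² + ΔN²) = √((-179.0)² + (-122.2)²) = 216.8 m.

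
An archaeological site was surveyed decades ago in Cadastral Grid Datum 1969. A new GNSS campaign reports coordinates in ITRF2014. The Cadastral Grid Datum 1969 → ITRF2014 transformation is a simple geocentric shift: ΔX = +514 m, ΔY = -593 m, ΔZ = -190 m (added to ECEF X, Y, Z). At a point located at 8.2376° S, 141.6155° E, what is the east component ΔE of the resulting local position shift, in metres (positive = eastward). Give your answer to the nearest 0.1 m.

ΔE = 145.7 m

At φ = -8.2376°, λ = 141.6155°: sin φ = -0.143278, cos φ = 0.989682, sin λ = 0.620936, cos λ = -0.783861.
ΔE = −sin λ·ΔX + cos λ·ΔY = −(0.620936)·(514) + (-0.783861)·(-593) = 145.67 m.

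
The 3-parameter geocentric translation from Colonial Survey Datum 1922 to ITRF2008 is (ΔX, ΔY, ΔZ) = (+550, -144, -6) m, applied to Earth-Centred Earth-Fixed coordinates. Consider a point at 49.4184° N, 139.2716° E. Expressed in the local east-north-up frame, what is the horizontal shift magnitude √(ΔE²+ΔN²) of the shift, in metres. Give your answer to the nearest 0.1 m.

458.1 m

The local east axis at (φ, λ) is (−sin λ, cos λ, 0), so ΔE = −sin(139.2716°)·550 + cos(139.2716°)·(-144) = -249.74 m.
The local north axis is (−sin φ cos λ, −sin φ sin λ, cos φ), giving ΔN = 316.548 + 71.358 − 3.903 = 384.00 m.
Horizontal magnitude = √(ΔE² + ΔN²) = √((-249.74)² + 384.00²) = 458.07 m.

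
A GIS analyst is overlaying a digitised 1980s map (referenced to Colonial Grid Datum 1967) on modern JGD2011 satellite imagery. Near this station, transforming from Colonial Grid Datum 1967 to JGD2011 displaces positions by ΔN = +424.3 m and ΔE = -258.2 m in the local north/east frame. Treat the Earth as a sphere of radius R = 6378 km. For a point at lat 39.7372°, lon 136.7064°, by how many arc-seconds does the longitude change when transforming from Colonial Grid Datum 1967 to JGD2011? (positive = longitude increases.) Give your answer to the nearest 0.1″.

At latitude 39.7372°, cos φ = 0.768985.
One radian of longitude at latitude φ spans R cos φ, so Δλ = ΔE / (R cos φ) = -258.2 / (6378000 × 0.768985) = -5.2645e-05 rad = -10.859″.

Δλ = -10.9″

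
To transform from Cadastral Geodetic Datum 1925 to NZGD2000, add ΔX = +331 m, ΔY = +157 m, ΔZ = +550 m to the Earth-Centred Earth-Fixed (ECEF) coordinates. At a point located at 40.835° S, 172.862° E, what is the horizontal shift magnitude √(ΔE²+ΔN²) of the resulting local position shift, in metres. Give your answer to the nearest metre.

291 m

The local east axis at (φ, λ) is (−sin λ, cos λ, 0), so ΔE = −sin(172.862°)·331 + cos(172.862°)·157 = -196.91 m.
The local north axis is (−sin φ cos λ, −sin φ sin λ, cos φ), giving ΔN = -214.758 + 12.756 + 416.128 = 214.13 m.
Horizontal magnitude = √(ΔE² + ΔN²) = √((-196.91)² + 214.13²) = 290.90 m.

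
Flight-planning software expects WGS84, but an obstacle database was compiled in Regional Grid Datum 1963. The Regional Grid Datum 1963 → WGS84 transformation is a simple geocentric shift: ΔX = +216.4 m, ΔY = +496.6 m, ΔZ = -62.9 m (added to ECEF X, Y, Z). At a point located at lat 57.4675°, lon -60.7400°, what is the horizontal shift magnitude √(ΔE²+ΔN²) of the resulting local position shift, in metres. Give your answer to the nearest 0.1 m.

At φ = 57.4675°, λ = -60.7400°: sin φ = 0.843087, cos φ = 0.537778, sin λ = -0.872411, cos λ = 0.488774.
ΔE = −sin λ·ΔX + cos λ·ΔY = −(-0.872411)·(216.4) + (0.488774)·(496.6) = 431.51 m.
ΔN = −sin φ cos λ·ΔX − sin φ sin λ·ΔY + cos φ·ΔZ = −(0.843087)(0.488774)(216.4) − (0.843087)(-0.872411)(496.6) + (0.537778)(-62.9) = 242.26 m.
Horizontal magnitude = √(ΔE² + ΔN²) = √(431.51² + 242.26²) = 494.87 m.

494.9 m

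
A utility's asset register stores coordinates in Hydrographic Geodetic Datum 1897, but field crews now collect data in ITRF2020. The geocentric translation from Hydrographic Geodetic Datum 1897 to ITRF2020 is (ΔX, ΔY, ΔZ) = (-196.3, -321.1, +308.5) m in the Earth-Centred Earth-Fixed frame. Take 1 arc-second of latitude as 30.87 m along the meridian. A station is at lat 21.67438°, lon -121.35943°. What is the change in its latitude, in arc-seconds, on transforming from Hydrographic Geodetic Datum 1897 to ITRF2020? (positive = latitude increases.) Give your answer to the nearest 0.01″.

sin φ = 0.369331, cos φ = 0.929298, sin λ = -0.853919, cos λ = -0.520405.
North component: ΔN = −sin φ cos λ·ΔX − sin φ sin λ·ΔY + cos φ·ΔZ = −(0.369331)(-0.520405)(-196.3) − (0.369331)(-0.853919)(-321.1) + (0.929298)(308.5) = 147.69 m.
1° of latitude spans 3600 × 30.87 = 111132 m, so Δφ = 147.69 / 111132 × 3600 = 4.784″.

Δφ = 4.78″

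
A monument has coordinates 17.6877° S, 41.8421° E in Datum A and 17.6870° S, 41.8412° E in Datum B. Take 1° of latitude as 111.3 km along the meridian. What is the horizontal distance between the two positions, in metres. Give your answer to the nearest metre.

Δφ = -17.6870° − -17.6877° = +0.0007°; Δλ = 41.8412° − 41.8421° = -0.0009°.
ΔN = Δφ × 111300 = 77.9 m; ΔE = Δλ × 111300 × cos(-17.6877°) = -0.0009 × 111300 × 0.952727 = -95.4 m.
Distance = √(ΔE² + ΔN²) = √((-95.4)² + 77.9²) = 123.2 m.

123 m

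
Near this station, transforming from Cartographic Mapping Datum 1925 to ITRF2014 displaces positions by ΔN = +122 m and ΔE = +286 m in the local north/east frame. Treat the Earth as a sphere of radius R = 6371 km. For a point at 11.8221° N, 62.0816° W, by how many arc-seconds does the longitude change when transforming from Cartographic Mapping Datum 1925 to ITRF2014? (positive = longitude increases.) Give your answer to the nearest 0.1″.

At latitude 11.8221°, cos φ = 0.978788.
One radian of longitude at latitude φ spans R cos φ, so Δλ = ΔE / (R cos φ) = 286.0 / (6371000 × 0.978788) = 4.5864e-05 rad = 9.460″.

Δλ = 9.5″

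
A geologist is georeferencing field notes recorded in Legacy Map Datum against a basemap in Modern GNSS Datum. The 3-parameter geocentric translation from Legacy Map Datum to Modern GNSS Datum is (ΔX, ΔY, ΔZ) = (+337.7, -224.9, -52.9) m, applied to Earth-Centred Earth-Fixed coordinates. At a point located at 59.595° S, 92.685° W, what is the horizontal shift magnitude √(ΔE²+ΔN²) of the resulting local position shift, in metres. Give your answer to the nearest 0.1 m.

At φ = -59.595°, λ = -92.685°: sin φ = -0.862470, cos φ = 0.506109, sin λ = -0.998902, cos λ = -0.046845.
ΔE = −sin λ·ΔX + cos λ·ΔY = −(-0.998902)·(337.7) + (-0.046845)·(-224.9) = 347.86 m.
ΔN = −sin φ cos λ·ΔX − sin φ sin λ·ΔY + cos φ·ΔZ = −(-0.862470)(-0.046845)(337.7) − (-0.862470)(-0.998902)(-224.9) + (0.506109)(-52.9) = 153.34 m.
Horizontal magnitude = √(ΔE² + ΔN²) = √(347.86² + 153.34²) = 380.16 m.

380.2 m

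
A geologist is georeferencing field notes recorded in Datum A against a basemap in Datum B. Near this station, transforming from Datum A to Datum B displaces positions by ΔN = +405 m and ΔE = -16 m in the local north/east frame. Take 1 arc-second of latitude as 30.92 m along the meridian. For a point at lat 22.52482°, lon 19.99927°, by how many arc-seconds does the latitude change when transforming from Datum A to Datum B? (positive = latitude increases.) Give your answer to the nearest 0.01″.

Δφ = 13.10″

1″ of latitude = 30.92 m, so Δφ = 405.0 / 30.92 = 13.098″.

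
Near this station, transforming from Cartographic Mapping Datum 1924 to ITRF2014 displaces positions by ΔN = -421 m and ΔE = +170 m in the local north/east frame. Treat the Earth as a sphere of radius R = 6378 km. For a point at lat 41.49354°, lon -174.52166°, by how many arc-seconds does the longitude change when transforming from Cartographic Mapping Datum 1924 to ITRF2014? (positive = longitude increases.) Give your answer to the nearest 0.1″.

Δλ = 7.3″

At latitude 41.49354°, cos φ = 0.749030.
One radian of longitude at latitude φ spans R cos φ, so Δλ = ΔE / (R cos φ) = 170.0 / (6378000 × 0.749030) = 3.5585e-05 rad = 7.340″.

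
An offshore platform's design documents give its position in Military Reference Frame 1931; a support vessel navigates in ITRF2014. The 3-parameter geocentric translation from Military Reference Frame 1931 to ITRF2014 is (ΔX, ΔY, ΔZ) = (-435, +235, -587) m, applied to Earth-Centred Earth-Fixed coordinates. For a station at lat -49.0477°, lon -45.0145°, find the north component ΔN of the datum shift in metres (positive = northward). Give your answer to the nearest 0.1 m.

ΔN = -742.5 m

At φ = -49.0477°, λ = -45.0145°: sin φ = -0.755256, cos φ = 0.655430, sin λ = -0.707286, cos λ = 0.706928.
ΔN = −sin φ cos λ·ΔX − sin φ sin λ·ΔY + cos φ·ΔZ = −(-0.755256)(0.706928)(-435) − (-0.755256)(-0.707286)(235) + (0.655430)(-587) = -742.52 m.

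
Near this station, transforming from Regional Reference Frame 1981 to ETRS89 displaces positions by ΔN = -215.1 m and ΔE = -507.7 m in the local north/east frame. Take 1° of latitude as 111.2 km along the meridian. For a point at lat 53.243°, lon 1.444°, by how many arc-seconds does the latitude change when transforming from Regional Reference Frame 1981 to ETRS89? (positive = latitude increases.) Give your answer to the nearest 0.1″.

Δφ = -7.0″

1° of latitude = 111.2 km, so Δφ = -215.1 / 111200 = -0.0019344° = -6.964″.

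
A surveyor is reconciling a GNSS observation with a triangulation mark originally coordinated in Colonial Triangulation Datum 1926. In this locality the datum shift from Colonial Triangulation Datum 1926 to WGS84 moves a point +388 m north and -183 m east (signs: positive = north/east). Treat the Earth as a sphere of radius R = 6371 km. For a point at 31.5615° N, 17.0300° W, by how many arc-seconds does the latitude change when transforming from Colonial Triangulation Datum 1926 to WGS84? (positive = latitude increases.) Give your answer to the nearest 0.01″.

Δφ = 12.56″

On a sphere of radius R, 1 rad of latitude = R, so Δφ = ΔN / R = 388.0 / 6371000 = 6.0901e-05 rad = 12.562″.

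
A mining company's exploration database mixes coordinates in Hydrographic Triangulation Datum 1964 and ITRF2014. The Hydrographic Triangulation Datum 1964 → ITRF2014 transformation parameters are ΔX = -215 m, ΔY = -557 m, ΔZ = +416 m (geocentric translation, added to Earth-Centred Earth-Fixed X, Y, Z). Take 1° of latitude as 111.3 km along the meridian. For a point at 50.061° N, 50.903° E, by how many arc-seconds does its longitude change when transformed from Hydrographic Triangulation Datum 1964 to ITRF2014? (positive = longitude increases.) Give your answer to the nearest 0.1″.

Δλ = -9.3″

sin φ = 0.766728, cos φ = 0.641972, sin λ = 0.776079, cos λ = 0.630635.
East component: ΔE = −sin λ·ΔX + cos λ·ΔY = −(0.776079)(-215) + (0.630635)(-557) = -184.41 m.
1° of latitude spans 111300 m; at latitude φ, 1° of longitude spans that × cos φ = 71451.4 m, so Δλ = -184.41 / 71451.4 × 3600 = -9.291″.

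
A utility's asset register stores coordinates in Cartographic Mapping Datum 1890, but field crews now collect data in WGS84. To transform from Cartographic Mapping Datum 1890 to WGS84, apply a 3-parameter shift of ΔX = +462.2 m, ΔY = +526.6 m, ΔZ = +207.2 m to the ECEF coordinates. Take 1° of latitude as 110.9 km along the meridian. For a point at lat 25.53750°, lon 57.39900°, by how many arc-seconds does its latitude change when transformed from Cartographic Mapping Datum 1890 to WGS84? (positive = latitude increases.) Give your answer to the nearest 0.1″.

sin φ = 0.431102, cos φ = 0.902303, sin λ = 0.842443, cos λ = 0.538785.
North component: ΔN = −sin φ cos λ·ΔX − sin φ sin λ·ΔY + cos φ·ΔZ = −(0.431102)(0.538785)(462.2) − (0.431102)(0.842443)(526.6) + (0.902303)(207.2) = -111.65 m.
1° of latitude spans 110900 m, so Δφ = -111.65 / 110900 × 3600 = -3.624″.

Δφ = -3.6″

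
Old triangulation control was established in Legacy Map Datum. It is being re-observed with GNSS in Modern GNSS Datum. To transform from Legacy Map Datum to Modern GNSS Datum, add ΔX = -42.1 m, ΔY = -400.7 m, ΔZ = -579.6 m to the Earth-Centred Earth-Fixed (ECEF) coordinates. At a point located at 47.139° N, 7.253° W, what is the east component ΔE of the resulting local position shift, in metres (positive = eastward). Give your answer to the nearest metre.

ΔE = -403 m

At φ = 47.139°, λ = -7.253°: sin φ = 0.733006, cos φ = 0.680222, sin λ = -0.126251, cos λ = 0.991998.
ΔE = −sin λ·ΔX + cos λ·ΔY = −(-0.126251)·(-42.1) + (0.991998)·(-400.7) = -402.81 m.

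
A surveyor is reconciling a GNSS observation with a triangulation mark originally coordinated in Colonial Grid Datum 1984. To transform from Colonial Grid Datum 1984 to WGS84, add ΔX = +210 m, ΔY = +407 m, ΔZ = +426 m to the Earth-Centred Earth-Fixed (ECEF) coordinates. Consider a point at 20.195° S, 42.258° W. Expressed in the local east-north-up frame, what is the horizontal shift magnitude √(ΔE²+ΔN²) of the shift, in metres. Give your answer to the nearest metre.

The local east axis at (φ, λ) is (−sin λ, cos λ, 0), so ΔE = −sin(-42.258°)·210 + cos(-42.258°)·407 = 442.45 m.
The local north axis is (−sin φ cos λ, −sin φ sin λ, cos φ), giving ΔN = 53.656 − 94.484 + 399.811 = 358.98 m.
Horizontal magnitude = √(ΔE² + ΔN²) = √(442.45² + 358.98²) = 569.76 m.

570 m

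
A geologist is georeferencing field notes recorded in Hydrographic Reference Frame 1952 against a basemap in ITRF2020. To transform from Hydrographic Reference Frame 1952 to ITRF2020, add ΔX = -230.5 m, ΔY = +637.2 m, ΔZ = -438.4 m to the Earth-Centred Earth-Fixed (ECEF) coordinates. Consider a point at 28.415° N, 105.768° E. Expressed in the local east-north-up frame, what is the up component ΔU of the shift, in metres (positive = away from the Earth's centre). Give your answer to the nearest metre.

ΔU = 386 m

At φ = 28.415°, λ = 105.768°: sin φ = 0.475854, cos φ = 0.879524, sin λ = 0.962370, cos λ = -0.271743.
ΔU = cos φ cos λ·ΔX + cos φ sin λ·ΔY + sin φ·ΔZ = (0.879524)(-0.271743)(-230.5) + (0.879524)(0.962370)(637.2) + (0.475854)(-438.4) = 385.82 m.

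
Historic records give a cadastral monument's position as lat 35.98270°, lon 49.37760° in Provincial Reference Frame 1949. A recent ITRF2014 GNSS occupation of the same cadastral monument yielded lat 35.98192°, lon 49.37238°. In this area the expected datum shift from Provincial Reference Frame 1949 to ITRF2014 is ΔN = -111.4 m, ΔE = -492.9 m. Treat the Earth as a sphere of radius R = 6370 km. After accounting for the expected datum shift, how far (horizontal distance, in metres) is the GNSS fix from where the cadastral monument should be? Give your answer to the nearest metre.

34 m

Observed coordinate differences: Δφ = -0.00078°, Δλ = -0.00522°.
Converting to metres (1° lat = 111177 m, cos φ = 0.809194): observed ΔN = -86.7 m, observed ΔE = -469.6 m.
Subtracting the expected shift leaves a residual of -86.7 − (-111.4) = 24.7 m north and -469.6 − (-492.9) = 23.3 m east.
Residual distance = √(24.7² + 23.3²) = 33.9 m.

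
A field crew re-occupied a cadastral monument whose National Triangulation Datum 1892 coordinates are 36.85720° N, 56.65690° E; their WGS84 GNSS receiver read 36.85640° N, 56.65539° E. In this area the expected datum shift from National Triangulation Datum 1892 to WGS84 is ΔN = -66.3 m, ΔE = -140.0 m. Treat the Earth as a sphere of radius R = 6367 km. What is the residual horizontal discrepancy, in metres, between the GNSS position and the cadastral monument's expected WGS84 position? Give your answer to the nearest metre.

Observed coordinate differences: Δφ = -0.00080°, Δλ = -0.00151°.
Converting to metres (1° lat = 111125 m, cos φ = 0.800133): observed ΔN = -88.9 m, observed ΔE = -134.3 m.
Subtracting the expected shift leaves a residual of -88.9 − (-66.3) = -22.6 m north and -134.3 − (-140.0) = 5.7 m east.
Residual distance = √((-22.6)² + 5.7²) = 23.3 m.

23 m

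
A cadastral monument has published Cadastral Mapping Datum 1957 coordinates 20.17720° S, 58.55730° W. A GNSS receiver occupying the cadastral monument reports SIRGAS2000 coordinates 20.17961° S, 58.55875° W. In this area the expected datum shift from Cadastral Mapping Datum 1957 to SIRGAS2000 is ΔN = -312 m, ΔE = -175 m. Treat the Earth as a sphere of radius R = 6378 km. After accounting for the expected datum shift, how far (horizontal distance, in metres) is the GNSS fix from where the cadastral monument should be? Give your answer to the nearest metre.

50 m

Observed coordinate differences: Δφ = -0.00241°, Δλ = -0.00145°.
Converting to metres (1° lat = 111317 m, cos φ = 0.938630): observed ΔN = -268.3 m, observed ΔE = -151.5 m.
Subtracting the expected shift leaves a residual of -268.3 − (-312) = 43.7 m north and -151.5 − (-175) = 23.5 m east.
Residual distance = √(43.7² + 23.5²) = 49.6 m.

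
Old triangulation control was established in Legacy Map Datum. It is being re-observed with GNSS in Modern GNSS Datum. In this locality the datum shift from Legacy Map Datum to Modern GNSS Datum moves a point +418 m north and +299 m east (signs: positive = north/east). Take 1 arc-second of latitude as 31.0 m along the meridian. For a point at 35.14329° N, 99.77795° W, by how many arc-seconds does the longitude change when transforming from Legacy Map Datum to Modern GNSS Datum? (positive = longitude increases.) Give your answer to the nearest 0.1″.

At latitude 35.14329°, cos φ = 0.817715.
1″ of longitude at this latitude = 31.00 × cos φ = 25.3492 m, so Δλ = 299.0 / 25.3492 = 11.795″.

Δλ = 11.8″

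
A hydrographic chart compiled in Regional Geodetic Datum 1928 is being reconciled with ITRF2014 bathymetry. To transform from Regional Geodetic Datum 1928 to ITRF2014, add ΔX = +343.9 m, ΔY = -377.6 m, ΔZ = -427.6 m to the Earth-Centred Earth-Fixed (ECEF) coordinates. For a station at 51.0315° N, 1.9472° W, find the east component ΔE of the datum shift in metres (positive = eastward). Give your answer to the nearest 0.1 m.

At φ = 51.0315°, λ = -1.9472°: sin φ = 0.777492, cos φ = 0.628893, sin λ = -0.033979, cos λ = 0.999423.
ΔE = −sin λ·ΔX + cos λ·ΔY = −(-0.033979)·(343.9) + (0.999423)·(-377.6) = -365.70 m.

ΔE = -365.7 m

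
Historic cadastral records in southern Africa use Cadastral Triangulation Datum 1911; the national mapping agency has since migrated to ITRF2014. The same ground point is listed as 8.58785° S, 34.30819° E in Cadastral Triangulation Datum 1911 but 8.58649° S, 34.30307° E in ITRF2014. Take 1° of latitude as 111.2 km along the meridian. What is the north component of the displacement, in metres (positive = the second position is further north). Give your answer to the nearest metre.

Δφ = -8.58649° − -8.58785° = +0.00136°; Δλ = 34.30307° − 34.30819° = -0.00512°.
ΔN = Δφ × 111200 = 151.2 m; ΔE = Δλ × 111200 × cos(-8.58785°) = -0.00512 × 111200 × 0.988788 = -563.0 m.

ΔN = 151 m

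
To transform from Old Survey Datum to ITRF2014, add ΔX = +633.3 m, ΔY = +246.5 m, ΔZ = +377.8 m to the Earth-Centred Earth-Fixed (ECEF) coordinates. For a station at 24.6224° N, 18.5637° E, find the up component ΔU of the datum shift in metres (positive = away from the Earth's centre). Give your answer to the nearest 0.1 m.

The local up (radial) axis is (cos φ cos λ, cos φ sin λ, sin φ), giving ΔU = 545.762 + 71.340 + 157.405 = 774.51 m.

ΔU = 774.5 m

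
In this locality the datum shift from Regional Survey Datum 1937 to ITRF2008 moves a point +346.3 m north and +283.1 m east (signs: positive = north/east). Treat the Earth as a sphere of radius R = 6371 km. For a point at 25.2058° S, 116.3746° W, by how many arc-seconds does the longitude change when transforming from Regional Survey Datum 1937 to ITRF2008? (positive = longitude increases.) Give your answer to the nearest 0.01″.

At latitude -25.2058°, cos φ = 0.904784.
One radian of longitude at latitude φ spans R cos φ, so Δλ = ΔE / (R cos φ) = 283.1 / (6371000 × 0.904784) = 4.9112e-05 rad = 10.130″.

Δλ = 10.13″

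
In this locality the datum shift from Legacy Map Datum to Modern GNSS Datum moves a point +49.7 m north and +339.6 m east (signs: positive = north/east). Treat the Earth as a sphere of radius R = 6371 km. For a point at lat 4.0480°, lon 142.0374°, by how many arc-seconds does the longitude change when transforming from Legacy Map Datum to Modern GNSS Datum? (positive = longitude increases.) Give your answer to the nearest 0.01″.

At latitude 4.0480°, cos φ = 0.997505.
One radian of longitude at latitude φ spans R cos φ, so Δλ = ΔE / (R cos φ) = 339.6 / (6371000 × 0.997505) = 5.3437e-05 rad = 11.022″.

Δλ = 11.02″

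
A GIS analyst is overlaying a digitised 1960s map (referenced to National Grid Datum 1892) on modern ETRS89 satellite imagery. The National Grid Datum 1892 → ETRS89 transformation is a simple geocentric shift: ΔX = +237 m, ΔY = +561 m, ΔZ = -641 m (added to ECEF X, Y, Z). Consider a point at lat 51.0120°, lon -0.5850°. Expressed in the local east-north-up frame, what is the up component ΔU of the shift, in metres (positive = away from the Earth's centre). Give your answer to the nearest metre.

ΔU = -353 m

The local up (radial) axis is (cos φ cos λ, cos φ sin λ, sin φ), giving ΔU = 149.103 − 3.604 − 498.235 = -352.74 m.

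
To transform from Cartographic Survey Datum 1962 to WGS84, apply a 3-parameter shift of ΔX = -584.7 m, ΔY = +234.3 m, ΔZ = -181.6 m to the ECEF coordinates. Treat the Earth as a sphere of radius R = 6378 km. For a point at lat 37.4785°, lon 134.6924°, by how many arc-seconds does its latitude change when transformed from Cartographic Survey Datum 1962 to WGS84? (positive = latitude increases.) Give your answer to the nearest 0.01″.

sin φ = 0.608464, cos φ = 0.793582, sin λ = 0.710893, cos λ = -0.703300.
North component: ΔN = −sin φ cos λ·ΔX − sin φ sin λ·ΔY + cos φ·ΔZ = −(0.608464)(-0.703300)(-584.7) − (0.608464)(0.710893)(234.3) + (0.793582)(-181.6) = -495.67 m.
1° of latitude spans πR/180 = 111317 m, so Δφ = -495.67 / 111317 × 3600 = -16.030″.

Δφ = -16.03″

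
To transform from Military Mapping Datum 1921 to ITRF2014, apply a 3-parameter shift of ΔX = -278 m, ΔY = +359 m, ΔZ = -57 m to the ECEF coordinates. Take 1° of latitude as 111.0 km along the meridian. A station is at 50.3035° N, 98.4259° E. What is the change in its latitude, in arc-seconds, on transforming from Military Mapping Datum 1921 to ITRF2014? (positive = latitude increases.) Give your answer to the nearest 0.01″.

sin φ = 0.769439, cos φ = 0.638721, sin λ = 0.989206, cos λ = -0.146530.
North component: ΔN = −sin φ cos λ·ΔX − sin φ sin λ·ΔY + cos φ·ΔZ = −(0.769439)(-0.146530)(-278) − (0.769439)(0.989206)(359) + (0.638721)(-57) = -341.00 m.
1° of latitude spans 111000 m, so Δφ = -341.00 / 111000 × 3600 = -11.059″.

Δφ = -11.06″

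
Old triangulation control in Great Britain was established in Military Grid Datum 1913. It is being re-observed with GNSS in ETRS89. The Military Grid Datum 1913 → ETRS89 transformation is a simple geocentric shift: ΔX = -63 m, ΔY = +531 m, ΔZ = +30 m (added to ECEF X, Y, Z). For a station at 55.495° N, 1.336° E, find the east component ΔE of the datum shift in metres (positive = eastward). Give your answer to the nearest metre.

The local east axis at (φ, λ) is (−sin λ, cos λ, 0), so ΔE = −sin(1.336°)·(-63) + cos(1.336°)·531 = 532.32 m.

ΔE = 532 m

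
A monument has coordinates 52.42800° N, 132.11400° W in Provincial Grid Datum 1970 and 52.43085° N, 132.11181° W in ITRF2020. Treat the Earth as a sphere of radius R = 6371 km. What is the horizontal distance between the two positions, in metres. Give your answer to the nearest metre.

350 m

Δφ = 52.43085° − 52.42800° = +0.00285°; Δλ = -132.11181° − -132.11400° = +0.00219°.
1° along a meridian = πR/180 = 111195 m.
ΔN = Δφ × 111195 = 316.9 m; ΔE = Δλ × 111195 × cos(52.42800°) = +0.00219 × 111195 × 0.609758 = 148.5 m.
Distance = √(ΔE² + ΔN²) = √(148.5² + 316.9²) = 350.0 m.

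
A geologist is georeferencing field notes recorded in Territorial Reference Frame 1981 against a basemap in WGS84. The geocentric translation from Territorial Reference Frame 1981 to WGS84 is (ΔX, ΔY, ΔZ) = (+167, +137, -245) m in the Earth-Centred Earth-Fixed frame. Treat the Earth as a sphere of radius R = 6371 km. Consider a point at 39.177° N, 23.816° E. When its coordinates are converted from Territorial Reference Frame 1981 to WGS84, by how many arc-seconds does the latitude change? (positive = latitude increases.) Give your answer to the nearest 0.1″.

Δφ = -10.4″

sin φ = 0.631718, cos φ = 0.775198, sin λ = 0.403801, cos λ = 0.914847.
North component: ΔN = −sin φ cos λ·ΔX − sin φ sin λ·ΔY + cos φ·ΔZ = −(0.631718)(0.914847)(167) − (0.631718)(0.403801)(137) + (0.775198)(-245) = -321.38 m.
1° of latitude spans πR/180 = 111195 m, so Δφ = -321.38 / 111195 × 3600 = -10.405″.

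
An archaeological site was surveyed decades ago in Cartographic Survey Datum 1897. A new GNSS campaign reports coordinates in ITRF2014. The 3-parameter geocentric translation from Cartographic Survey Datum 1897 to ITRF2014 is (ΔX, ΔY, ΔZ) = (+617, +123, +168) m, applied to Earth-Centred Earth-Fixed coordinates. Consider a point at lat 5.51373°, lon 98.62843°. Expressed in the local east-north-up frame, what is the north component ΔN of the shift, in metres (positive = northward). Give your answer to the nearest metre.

ΔN = 164 m

At φ = 5.51373°, λ = 98.62843°: sin φ = 0.096084, cos φ = 0.995373, sin λ = 0.988682, cos λ = -0.150026.
ΔN = −sin φ cos λ·ΔX − sin φ sin λ·ΔY + cos φ·ΔZ = −(0.096084)(-0.150026)(617) − (0.096084)(0.988682)(123) + (0.995373)(168) = 164.43 m.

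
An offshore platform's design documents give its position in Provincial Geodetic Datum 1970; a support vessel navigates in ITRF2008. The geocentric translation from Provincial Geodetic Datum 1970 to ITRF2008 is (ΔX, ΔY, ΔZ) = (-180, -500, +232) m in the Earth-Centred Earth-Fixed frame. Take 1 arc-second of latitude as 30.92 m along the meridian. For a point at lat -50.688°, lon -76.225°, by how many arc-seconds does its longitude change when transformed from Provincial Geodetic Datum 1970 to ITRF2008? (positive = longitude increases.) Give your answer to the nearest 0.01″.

Δλ = -15.00″

sin φ = -0.773708, cos φ = 0.633543, sin λ = -0.971238, cos λ = 0.238110.
East component: ΔE = −sin λ·ΔX + cos λ·ΔY = −(-0.971238)(-180) + (0.238110)(-500) = -293.88 m.
1° of latitude spans 3600 × 30.92 = 111312 m; at latitude φ, 1° of longitude spans that × cos φ = 70520.9 m, so Δλ = -293.88 / 70520.9 × 3600 = -15.002″.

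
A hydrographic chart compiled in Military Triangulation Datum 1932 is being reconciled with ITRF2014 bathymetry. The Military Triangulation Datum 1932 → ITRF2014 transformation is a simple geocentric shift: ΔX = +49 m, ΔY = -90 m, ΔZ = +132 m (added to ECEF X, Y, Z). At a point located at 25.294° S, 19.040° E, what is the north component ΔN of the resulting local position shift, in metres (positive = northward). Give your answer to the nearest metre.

The local north axis is (−sin φ cos λ, −sin φ sin λ, cos φ), giving ΔN = 19.791 − 12.545 + 119.345 = 126.59 m.

ΔN = 127 m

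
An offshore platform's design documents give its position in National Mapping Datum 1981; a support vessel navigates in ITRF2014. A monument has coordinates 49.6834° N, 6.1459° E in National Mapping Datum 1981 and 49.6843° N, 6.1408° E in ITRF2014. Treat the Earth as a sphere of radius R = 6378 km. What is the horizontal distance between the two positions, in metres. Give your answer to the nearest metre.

381 m

Δφ = 49.6843° − 49.6834° = +0.0009°; Δλ = 6.1408° − 6.1459° = -0.0051°.
1° along a meridian = πR/180 = 111317 m.
ΔN = Δφ × 111317 = 100.2 m; ΔE = Δλ × 111317 × cos(49.6834°) = -0.0051 × 111317 × 0.647011 = -367.3 m.
Distance = √(ΔE² + ΔN²) = √((-367.3)² + 100.2²) = 380.7 m.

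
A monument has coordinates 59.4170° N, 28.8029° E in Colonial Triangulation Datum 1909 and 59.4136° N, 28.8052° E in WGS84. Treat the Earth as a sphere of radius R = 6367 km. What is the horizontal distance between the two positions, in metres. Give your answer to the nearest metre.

Δφ = 59.4136° − 59.4170° = -0.0034°; Δλ = 28.8052° − 28.8029° = +0.0023°.
1° along a meridian = πR/180 = 111125 m.
ΔN = Δφ × 111125 = -377.8 m; ΔE = Δλ × 111125 × cos(59.4170°) = +0.0023 × 111125 × 0.508786 = 130.0 m.
Distance = √(ΔE² + ΔN²) = √(130.0² + (-377.8)²) = 399.6 m.

400 m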